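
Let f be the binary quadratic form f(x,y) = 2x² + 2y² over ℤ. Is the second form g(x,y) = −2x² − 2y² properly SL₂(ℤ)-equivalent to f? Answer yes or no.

D₁ = -16, D₂ = -16
f: reduced (well bottom): (2,0,2) with a≤c, −a<b≤a
g is negative-definite; reduce −g:
−g: reduced (well bottom): (2,0,2) with a≤c, −a<b≤a
flip sign back: reduced form of g is (-2,0,-2)
reduced forms (2, 0, 2) vs (-2, 0, -2) ⇒ inequivalent

no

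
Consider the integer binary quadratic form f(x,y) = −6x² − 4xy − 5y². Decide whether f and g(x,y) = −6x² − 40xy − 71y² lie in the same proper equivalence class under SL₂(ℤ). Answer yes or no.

D₁ = -104, D₂ = -104
f is negative-definite; reduce −f:
−f: flip: (6,4,5)→(5,-4,6)
−f: reduced (well bottom): (5,-4,6) with a≤c, −a<b≤a
flip sign back: reduced form of f is (-5,4,-6)
g is negative-definite; reduce −g:
−g: translate: b→4 (≡40 mod 12), so (6,40,71)→(6,4,5)
−g: flip: (6,4,5)→(5,-4,6)
−g: reduced (well bottom): (5,-4,6) with a≤c, −a<b≤a
flip sign back: reduced form of g is (-5,4,-6)
reduced forms (-5, 4, -6) vs (-5, 4, -6) ⇒ equivalent

yes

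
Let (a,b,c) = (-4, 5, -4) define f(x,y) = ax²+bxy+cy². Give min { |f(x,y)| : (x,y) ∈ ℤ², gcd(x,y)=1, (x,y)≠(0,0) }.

translate: b→3 (≡-5 mod 8), so (4,-5,4)→(4,3,3)
flip: (4,3,3)→(3,-3,4)
translate: b→3 (≡-3 mod 6), so (3,-3,4)→(3,3,4)
reduced (well bottom): (3,3,4) with a≤c, −a<b≤a
well minimum |f| = |-3| = 3 (negative-definite)

3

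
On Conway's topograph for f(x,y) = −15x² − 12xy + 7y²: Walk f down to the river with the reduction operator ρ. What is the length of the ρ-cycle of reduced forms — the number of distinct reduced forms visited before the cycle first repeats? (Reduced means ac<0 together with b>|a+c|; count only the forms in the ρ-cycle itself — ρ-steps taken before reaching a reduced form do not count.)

D = 564, ⌊√D⌋ = 23
descent: ρ → (7,12,-15)  [lands on river]
river: ρ → (-15,18,4)
river: ρ → (4,22,-5)
river: ρ → (-5,18,12)
river: ρ → (12,6,-11)
river: ρ → (-11,16,7)
ρ-cycle length = 6 (tail of 1 descent step not counted)

6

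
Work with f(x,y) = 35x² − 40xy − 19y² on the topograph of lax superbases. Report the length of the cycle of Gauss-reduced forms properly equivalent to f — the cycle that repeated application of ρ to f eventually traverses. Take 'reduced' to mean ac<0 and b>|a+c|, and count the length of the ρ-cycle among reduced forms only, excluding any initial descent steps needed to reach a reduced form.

D = 4260, ⌊√D⌋ = 65
descent: ρ → (-19,40,35)  [lands on river]
river: ρ → (35,30,-24)
river: ρ → (-24,18,41)
river: ρ → (41,64,-1)
river: ρ → (-1,64,41)
river: ρ → (41,18,-24)
river: ρ → (-24,30,35)
river: ρ → (35,40,-19)
river: ρ → (-19,36,39)
river: ρ → (39,42,-16)
river: ρ → (-16,54,21)
river: ρ → (21,30,-40)
river: ρ → (-40,50,11)
river: ρ → (11,60,-15)
river: ρ → (-15,60,11)
river: ρ → (11,50,-40)
river: ρ → (-40,30,21)
river: ρ → (21,54,-16)
river: ρ → (-16,42,39)
river: ρ → (39,36,-19)
ρ-cycle length = 20 (tail of 1 descent step not counted)

20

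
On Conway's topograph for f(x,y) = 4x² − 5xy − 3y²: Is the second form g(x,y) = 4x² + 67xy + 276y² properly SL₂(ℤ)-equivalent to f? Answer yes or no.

D₁ = 73, D₂ = 73
river cycle of f (length 18): (-3, 5, 4), (4, 3, -4), (-4, 5, 3), (3, 7, -2), (-2, 5, 6), (6, 7, -1), (-1, 7, 6), (6, 5, -2), (-2, 7, 3), (3, 5, -4), … (8 more)
river cycle of g (length 18): (4, 3, -4), (-4, 5, 3), (3, 7, -2), (-2, 5, 6), (6, 7, -1), (-1, 7, 6), (6, 5, -2), (-2, 7, 3), (3, 5, -4), (-4, 3, 4), … (8 more)
cycles coincide ⇒ equivalent

yes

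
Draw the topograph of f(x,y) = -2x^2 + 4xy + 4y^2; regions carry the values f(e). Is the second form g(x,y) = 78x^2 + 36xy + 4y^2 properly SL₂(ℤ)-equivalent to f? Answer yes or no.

D₁ = 48, D₂ = 48
river cycle of f (length 2): (4, 4, -2), (-2, 4, 4)
river cycle of g (length 2): (4, 4, -2), (-2, 4, 4)
cycles coincide ⇒ equivalent

yes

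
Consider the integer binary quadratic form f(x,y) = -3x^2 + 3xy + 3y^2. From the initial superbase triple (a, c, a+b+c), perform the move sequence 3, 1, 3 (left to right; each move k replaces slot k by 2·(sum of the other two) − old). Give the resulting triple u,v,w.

start (-3,3,3) = (f(1,0),f(0,1),f(1,1))
replace slot 3: 2·((-3)+3) − 3 = -3 → (-3,3,-3)
replace slot 1: 2·(3+(-3)) − (-3) = 3 → (3,3,-3)
replace slot 3: 2·(3+3) − (-3) = 15 → (3,3,15)

3,3,15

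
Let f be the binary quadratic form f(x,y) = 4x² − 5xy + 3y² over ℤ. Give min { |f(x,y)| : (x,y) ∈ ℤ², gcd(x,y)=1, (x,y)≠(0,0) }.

translate: b→3 (≡-5 mod 8), so (4,-5,3)→(4,3,2)
flip: (4,3,2)→(2,-3,4)
translate: b→1 (≡-3 mod 4), so (2,-3,4)→(2,1,3)
reduced (well bottom): (2,1,3) with a≤c, −a<b≤a
well minimum = a = 2

2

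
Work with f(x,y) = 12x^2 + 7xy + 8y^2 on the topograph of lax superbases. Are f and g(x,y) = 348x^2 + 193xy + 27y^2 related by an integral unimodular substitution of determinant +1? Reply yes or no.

D₁ = -335, D₂ = -335
f: flip: (12,7,8)→(8,-7,12)
f: reduced (well bottom): (8,-7,12) with a≤c, −a<b≤a
g: flip: (348,193,27)→(27,-193,348)
g: translate: b→23 (≡-193 mod 54), so (27,-193,348)→(27,23,8)
g: flip: (27,23,8)→(8,-23,27)
g: translate: b→-7 (≡-23 mod 16), so (8,-23,27)→(8,-7,12)
g: reduced (well bottom): (8,-7,12) with a≤c, −a<b≤a
reduced forms (8, -7, 12) vs (8, -7, 12) ⇒ equivalent

yes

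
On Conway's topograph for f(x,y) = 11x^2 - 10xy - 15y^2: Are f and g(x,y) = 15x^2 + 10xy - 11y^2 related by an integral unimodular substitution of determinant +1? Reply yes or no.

D₁ = 760, D₂ = 760
river cycle of f (length 14): (-15, 10, 11), (11, 12, -14), (-14, 16, 9), (9, 20, -10), (-10, 20, 9), (9, 16, -14), (-14, 12, 11), (11, 10, -15), (-15, 20, 6), (6, 16, -21), … (4 more)
river cycle of g (length 14): (-11, 12, 14), (14, 16, -9), (-9, 20, 10), (10, 20, -9), (-9, 16, 14), (14, 12, -11), (-11, 10, 15), (15, 20, -6), (-6, 16, 21), (21, 26, -1), … (4 more)
cycles differ ⇒ inequivalent

no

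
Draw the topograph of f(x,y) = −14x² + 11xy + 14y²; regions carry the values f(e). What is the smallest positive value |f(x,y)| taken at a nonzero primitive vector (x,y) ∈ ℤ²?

river: ρ → (14,17,-11)
river: ρ → (-11,27,4)
river: ρ → (4,29,-4)
river: ρ → (-4,27,11)
river: ρ → (11,17,-14)
river: ρ → (-14,11,14)
closes: descent 0, river 6
min |a| on river = 4

4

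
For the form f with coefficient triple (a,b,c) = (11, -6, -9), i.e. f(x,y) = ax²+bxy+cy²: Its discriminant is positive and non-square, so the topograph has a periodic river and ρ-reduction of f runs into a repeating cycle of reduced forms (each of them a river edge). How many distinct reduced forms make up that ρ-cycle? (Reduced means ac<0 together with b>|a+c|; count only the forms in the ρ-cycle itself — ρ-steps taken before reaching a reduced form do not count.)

D = 432, ⌊√D⌋ = 20
descent: ρ → (-9,6,11)  [lands on river]
river: ρ → (11,16,-4)
river: ρ → (-4,16,11)
river: ρ → (11,6,-9)
river: ρ → (-9,12,8)
river: ρ → (8,20,-1)
river: ρ → (-1,20,8)
river: ρ → (8,12,-9)
ρ-cycle length = 8 (tail of 1 descent step not counted)

8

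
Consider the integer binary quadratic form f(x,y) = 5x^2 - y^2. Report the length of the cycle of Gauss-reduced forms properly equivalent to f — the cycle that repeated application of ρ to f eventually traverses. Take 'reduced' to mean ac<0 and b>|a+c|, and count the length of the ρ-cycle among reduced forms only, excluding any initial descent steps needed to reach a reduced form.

D = 20, ⌊√D⌋ = 4
descent: ρ → (-1,4,1)  [lands on river]
river: ρ → (1,4,-1)
ρ-cycle length = 2 (tail of 1 descent step not counted)

2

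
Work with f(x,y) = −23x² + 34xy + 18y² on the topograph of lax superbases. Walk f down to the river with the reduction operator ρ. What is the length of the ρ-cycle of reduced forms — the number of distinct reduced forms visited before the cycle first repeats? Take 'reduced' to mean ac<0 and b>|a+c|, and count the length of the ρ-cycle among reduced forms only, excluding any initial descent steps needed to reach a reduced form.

D = 2812, ⌊√D⌋ = 53
river: ρ → (18,38,-19)
river: ρ → (-19,38,18)
river: ρ → (18,34,-23)
river: ρ → (-23,12,29)
river: ρ → (29,46,-6)
river: ρ → (-6,50,13)
river: ρ → (13,28,-39)
river: ρ → (-39,50,2)
river: ρ → (2,50,-39)
river: ρ → (-39,28,13)
river: ρ → (13,50,-6)
river: ρ → (-6,46,29)
river: ρ → (29,12,-23)
river: ρ → (-23,34,18)
ρ-cycle length = 14 (tail of 0 descent steps not counted)

14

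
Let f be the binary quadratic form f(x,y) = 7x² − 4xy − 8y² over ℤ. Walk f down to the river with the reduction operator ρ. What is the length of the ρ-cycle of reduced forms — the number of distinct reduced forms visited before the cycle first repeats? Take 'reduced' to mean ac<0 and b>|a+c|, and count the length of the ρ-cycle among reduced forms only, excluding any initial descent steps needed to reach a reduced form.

D = 240, ⌊√D⌋ = 15
descent: ρ → (-8,4,7)  [lands on river]
river: ρ → (7,10,-5)
river: ρ → (-5,10,7)
river: ρ → (7,4,-8)
river: ρ → (-8,12,3)
river: ρ → (3,12,-8)
ρ-cycle length = 6 (tail of 1 descent step not counted)

6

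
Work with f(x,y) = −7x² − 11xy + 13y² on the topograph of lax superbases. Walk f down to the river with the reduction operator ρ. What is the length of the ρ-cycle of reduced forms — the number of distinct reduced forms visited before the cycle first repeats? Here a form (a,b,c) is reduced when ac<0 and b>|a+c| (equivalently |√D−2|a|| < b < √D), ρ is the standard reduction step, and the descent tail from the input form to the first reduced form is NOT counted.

D = 485, ⌊√D⌋ = 22
descent: ρ → (13,11,-7)  [lands on river]
river: ρ → (-7,17,7)
river: ρ → (7,11,-13)
river: ρ → (-13,15,5)
river: ρ → (5,15,-13)
river: ρ → (-13,11,7)
river: ρ → (7,17,-7)
river: ρ → (-7,11,13)
river: ρ → (13,15,-5)
river: ρ → (-5,15,13)
ρ-cycle length = 10 (tail of 1 descent step not counted)

10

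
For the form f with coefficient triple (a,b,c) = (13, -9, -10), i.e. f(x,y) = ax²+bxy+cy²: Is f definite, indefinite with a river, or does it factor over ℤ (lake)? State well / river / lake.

D = b²−4ac = (-9)² − 4·13·(-10) = 601
D > 0 non-square ⇒ indefinite ⇒ periodic river

river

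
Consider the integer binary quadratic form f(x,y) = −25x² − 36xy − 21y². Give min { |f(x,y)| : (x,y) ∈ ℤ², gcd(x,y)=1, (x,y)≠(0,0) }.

translate: b→-14 (≡36 mod 50), so (25,36,21)→(25,-14,10)
flip: (25,-14,10)→(10,14,25)
translate: b→-6 (≡14 mod 20), so (10,14,25)→(10,-6,21)
reduced (well bottom): (10,-6,21) with a≤c, −a<b≤a
well minimum |f| = |-10| = 10 (negative-definite)

10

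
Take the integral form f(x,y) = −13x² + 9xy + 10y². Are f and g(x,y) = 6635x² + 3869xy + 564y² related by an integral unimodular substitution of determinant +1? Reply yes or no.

D₁ = 601, D₂ = 601
river cycle of f (length 66): (10, 11, -12), (-12, 13, 9), (9, 23, -2), (-2, 21, 20), (20, 19, -3), (-3, 23, 6), (6, 13, -18), (-18, 23, 1), (1, 23, -18), (-18, 13, 6), … (56 more)
river cycle of g (length 66): (10, 11, -12), (-12, 13, 9), (9, 23, -2), (-2, 21, 20), (20, 19, -3), (-3, 23, 6), (6, 13, -18), (-18, 23, 1), (1, 23, -18), (-18, 13, 6), … (56 more)
cycles coincide ⇒ equivalent

yes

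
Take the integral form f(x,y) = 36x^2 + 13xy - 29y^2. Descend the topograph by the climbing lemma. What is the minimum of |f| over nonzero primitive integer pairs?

river: ρ → (-29,45,20)
river: ρ → (20,35,-39)
river: ρ → (-39,43,16)
river: ρ → (16,53,-24)
river: ρ → (-24,43,26)
river: ρ → (26,61,-6)
river: ρ → (-6,59,36)
river: ρ → (36,13,-29)
closes: descent 0, river 8
min |a| on river = 6

6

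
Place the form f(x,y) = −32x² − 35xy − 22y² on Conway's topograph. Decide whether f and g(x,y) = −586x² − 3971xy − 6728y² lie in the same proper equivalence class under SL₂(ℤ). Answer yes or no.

D₁ = -1591, D₂ = -1591
f is negative-definite; reduce −f:
−f: translate: b→-29 (≡35 mod 64), so (32,35,22)→(32,-29,19)
−f: flip: (32,-29,19)→(19,29,32)
−f: translate: b→-9 (≡29 mod 38), so (19,29,32)→(19,-9,22)
−f: reduced (well bottom): (19,-9,22) with a≤c, −a<b≤a
flip sign back: reduced form of f is (-19,9,-22)
g is negative-definite; reduce −g:
−g: translate: b→455 (≡3971 mod 1172), so (586,3971,6728)→(586,455,89)
−g: flip: (586,455,89)→(89,-455,586)
−g: translate: b→79 (≡-455 mod 178), so (89,-455,586)→(89,79,22)
−g: flip: (89,79,22)→(22,-79,89)
−g: translate: b→9 (≡-79 mod 44), so (22,-79,89)→(22,9,19)
−g: flip: (22,9,19)→(19,-9,22)
−g: reduced (well bottom): (19,-9,22) with a≤c, −a<b≤a
flip sign back: reduced form of g is (-19,9,-22)
reduced forms (-19, 9, -22) vs (-19, 9, -22) ⇒ equivalent

yes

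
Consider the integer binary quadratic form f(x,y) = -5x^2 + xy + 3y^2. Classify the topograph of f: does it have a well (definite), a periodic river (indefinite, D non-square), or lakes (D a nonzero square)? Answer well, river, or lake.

D = b²−4ac = 1² − 4·(-5)·3 = 61
D > 0 non-square ⇒ indefinite ⇒ periodic river

river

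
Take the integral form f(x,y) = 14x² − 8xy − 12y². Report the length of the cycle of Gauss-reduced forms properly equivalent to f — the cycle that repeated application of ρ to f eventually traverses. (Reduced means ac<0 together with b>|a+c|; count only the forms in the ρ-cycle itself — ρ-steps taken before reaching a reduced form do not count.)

D = 736, ⌊√D⌋ = 27
descent: ρ → (-12,8,14)  [lands on river]
river: ρ → (14,20,-6)
river: ρ → (-6,16,20)
river: ρ → (20,24,-2)
river: ρ → (-2,24,20)
river: ρ → (20,16,-6)
river: ρ → (-6,20,14)
river: ρ → (14,8,-12)
river: ρ → (-12,16,10)
river: ρ → (10,24,-4)
river: ρ → (-4,24,10)
river: ρ → (10,16,-12)
ρ-cycle length = 12 (tail of 1 descent step not counted)

12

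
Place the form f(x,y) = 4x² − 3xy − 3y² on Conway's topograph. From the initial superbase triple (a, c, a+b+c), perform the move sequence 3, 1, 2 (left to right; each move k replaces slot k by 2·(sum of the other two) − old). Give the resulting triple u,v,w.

start (4,-3,-2) = (f(1,0),f(0,1),f(1,1))
replace slot 3: 2·(4+(-3)) − (-2) = 4 → (4,-3,4)
replace slot 1: 2·((-3)+4) − 4 = -2 → (-2,-3,4)
replace slot 2: 2·((-2)+4) − (-3) = 7 → (-2,7,4)

-2,7,4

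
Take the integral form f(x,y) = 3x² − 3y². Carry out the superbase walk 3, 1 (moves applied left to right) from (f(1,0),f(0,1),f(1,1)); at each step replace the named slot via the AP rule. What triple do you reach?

start (3,-3,0) = (f(1,0),f(0,1),f(1,1))
replace slot 3: 2·(3+(-3)) − 0 = 0 → (3,-3,0)
replace slot 1: 2·((-3)+0) − 3 = -9 → (-9,-3,0)

-9,-3,0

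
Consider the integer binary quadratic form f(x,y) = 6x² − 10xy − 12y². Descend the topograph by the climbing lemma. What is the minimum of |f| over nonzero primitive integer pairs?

descent: ρ → (-12,10,6)  [lands on river]
river: ρ → (6,14,-8)
river: ρ → (-8,18,2)
river: ρ → (2,18,-8)
river: ρ → (-8,14,6)
river: ρ → (6,10,-12)
river: ρ → (-12,14,4)
river: ρ → (4,18,-4)
river: ρ → (-4,14,12)
river: ρ → (12,10,-6)
river: ρ → (-6,14,8)
river: ρ → (8,18,-2)
river: ρ → (-2,18,8)
river: ρ → (8,14,-6)
river: ρ → (-6,10,12)
river: ρ → (12,14,-4)
river: ρ → (-4,18,4)
river: ρ → (4,14,-12)
closes: descent 1, river 18
min |a| on river = 2

2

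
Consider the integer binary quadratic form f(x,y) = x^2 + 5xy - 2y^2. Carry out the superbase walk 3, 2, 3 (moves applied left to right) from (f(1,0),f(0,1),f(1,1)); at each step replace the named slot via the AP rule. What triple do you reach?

start (1,-2,4) = (f(1,0),f(0,1),f(1,1))
replace slot 3: 2·(1+(-2)) − 4 = -6 → (1,-2,-6)
replace slot 2: 2·(1+(-6)) − (-2) = -8 → (1,-8,-6)
replace slot 3: 2·(1+(-8)) − (-6) = -8 → (1,-8,-8)

1,-8,-8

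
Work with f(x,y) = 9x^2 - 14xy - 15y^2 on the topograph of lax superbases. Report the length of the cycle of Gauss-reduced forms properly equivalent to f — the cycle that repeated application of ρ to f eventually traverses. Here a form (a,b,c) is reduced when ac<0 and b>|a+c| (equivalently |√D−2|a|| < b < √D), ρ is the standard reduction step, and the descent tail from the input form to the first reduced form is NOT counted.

D = 736, ⌊√D⌋ = 27
descent: ρ → (-15,14,9)  [lands on river]
river: ρ → (9,22,-7)
river: ρ → (-7,20,12)
river: ρ → (12,4,-15)
river: ρ → (-15,26,1)
river: ρ → (1,26,-15)
river: ρ → (-15,4,12)
river: ρ → (12,20,-7)
river: ρ → (-7,22,9)
river: ρ → (9,14,-15)
river: ρ → (-15,16,8)
river: ρ → (8,16,-15)
ρ-cycle length = 12 (tail of 1 descent step not counted)

12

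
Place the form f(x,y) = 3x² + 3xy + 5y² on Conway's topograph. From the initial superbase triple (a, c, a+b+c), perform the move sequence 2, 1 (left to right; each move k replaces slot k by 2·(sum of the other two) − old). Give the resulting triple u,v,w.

start (3,5,11) = (f(1,0),f(0,1),f(1,1))
replace slot 2: 2·(3+11) − 5 = 23 → (3,23,11)
replace slot 1: 2·(23+11) − 3 = 65 → (65,23,11)

65,23,11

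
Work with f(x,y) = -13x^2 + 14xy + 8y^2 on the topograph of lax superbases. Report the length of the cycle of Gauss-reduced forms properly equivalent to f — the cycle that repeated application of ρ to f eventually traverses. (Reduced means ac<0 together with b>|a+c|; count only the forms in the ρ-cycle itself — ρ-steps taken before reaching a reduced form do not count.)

D = 612, ⌊√D⌋ = 24
river: ρ → (8,18,-9)
river: ρ → (-9,18,8)
river: ρ → (8,14,-13)
river: ρ → (-13,12,9)
river: ρ → (9,24,-1)
river: ρ → (-1,24,9)
river: ρ → (9,12,-13)
river: ρ → (-13,14,8)
ρ-cycle length = 8 (tail of 0 descent steps not counted)

8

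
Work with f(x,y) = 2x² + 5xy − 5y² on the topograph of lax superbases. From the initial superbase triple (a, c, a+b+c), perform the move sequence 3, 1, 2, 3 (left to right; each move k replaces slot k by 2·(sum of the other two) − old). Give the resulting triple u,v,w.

start (2,-5,2) = (f(1,0),f(0,1),f(1,1))
replace slot 3: 2·(2+(-5)) − 2 = -8 → (2,-5,-8)
replace slot 1: 2·((-5)+(-8)) − 2 = -28 → (-28,-5,-8)
replace slot 2: 2·((-28)+(-8)) − (-5) = -67 → (-28,-67,-8)
replace slot 3: 2·((-28)+(-67)) − (-8) = -182 → (-28,-67,-182)

-28,-67,-182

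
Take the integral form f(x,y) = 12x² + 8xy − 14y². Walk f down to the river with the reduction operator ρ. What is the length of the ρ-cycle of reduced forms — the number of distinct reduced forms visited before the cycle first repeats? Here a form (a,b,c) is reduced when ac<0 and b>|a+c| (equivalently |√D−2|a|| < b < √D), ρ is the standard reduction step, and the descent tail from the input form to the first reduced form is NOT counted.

D = 736, ⌊√D⌋ = 27
river: ρ → (-14,20,6)
river: ρ → (6,16,-20)
river: ρ → (-20,24,2)
river: ρ → (2,24,-20)
river: ρ → (-20,16,6)
river: ρ → (6,20,-14)
river: ρ → (-14,8,12)
river: ρ → (12,16,-10)
river: ρ → (-10,24,4)
river: ρ → (4,24,-10)
river: ρ → (-10,16,12)
river: ρ → (12,8,-14)
ρ-cycle length = 12 (tail of 0 descent steps not counted)

12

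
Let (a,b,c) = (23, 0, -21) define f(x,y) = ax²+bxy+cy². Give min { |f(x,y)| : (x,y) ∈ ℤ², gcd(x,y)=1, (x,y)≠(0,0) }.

descent: ρ → (-21,42,2)  [lands on river]
river: ρ → (2,42,-21)
closes: descent 1, river 2
min |a| on river = 2

2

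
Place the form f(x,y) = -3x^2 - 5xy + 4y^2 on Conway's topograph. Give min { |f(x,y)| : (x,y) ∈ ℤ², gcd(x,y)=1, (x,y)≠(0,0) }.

descent: ρ → (4,5,-3)  [lands on river]
river: ρ → (-3,7,2)
river: ρ → (2,5,-6)
river: ρ → (-6,7,1)
river: ρ → (1,7,-6)
river: ρ → (-6,5,2)
river: ρ → (2,7,-3)
river: ρ → (-3,5,4)
river: ρ → (4,3,-4)
river: ρ → (-4,5,3)
river: ρ → (3,7,-2)
river: ρ → (-2,5,6)
river: ρ → (6,7,-1)
river: ρ → (-1,7,6)
river: ρ → (6,5,-2)
river: ρ → (-2,7,3)
river: ρ → (3,5,-4)
river: ρ → (-4,3,4)
closes: descent 1, river 18
min |a| on river = 1

1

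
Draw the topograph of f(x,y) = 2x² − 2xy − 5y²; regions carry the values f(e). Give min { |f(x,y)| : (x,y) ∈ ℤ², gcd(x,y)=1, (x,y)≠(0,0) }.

descent: ρ → (-5,2,2)
descent: ρ → (2,6,-1)  [lands on river]
river: ρ → (-1,6,2)
closes: descent 2, river 2
min |a| on river = 1

1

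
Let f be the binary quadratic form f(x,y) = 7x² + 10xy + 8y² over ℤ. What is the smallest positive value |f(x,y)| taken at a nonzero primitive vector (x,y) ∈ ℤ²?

translate: b→-4 (≡10 mod 14), so (7,10,8)→(7,-4,5)
flip: (7,-4,5)→(5,4,7)
reduced (well bottom): (5,4,7) with a≤c, −a<b≤a
well minimum = a = 5

5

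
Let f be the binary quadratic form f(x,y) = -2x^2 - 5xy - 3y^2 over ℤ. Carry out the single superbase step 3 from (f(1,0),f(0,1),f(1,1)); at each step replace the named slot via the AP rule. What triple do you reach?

start (-2,-3,-10) = (f(1,0),f(0,1),f(1,1))
replace slot 3: 2·((-2)+(-3)) − (-10) = 0 → (-2,-3,0)

-2,-3,0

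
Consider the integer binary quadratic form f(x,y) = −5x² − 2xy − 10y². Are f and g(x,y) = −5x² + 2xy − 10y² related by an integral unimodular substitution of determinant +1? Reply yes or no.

D₁ = -196, D₂ = -196
f is negative-definite; reduce −f:
−f: reduced (well bottom): (5,2,10) with a≤c, −a<b≤a
flip sign back: reduced form of f is (-5,-2,-10)
g is negative-definite; reduce −g:
−g: reduced (well bottom): (5,-2,10) with a≤c, −a<b≤a
flip sign back: reduced form of g is (-5,2,-10)
reduced forms (-5, -2, -10) vs (-5, 2, -10) ⇒ inequivalent

no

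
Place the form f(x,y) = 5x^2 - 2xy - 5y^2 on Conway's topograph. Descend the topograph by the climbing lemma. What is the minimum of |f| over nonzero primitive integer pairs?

descent: ρ → (-5,2,5)  [lands on river]
river: ρ → (5,8,-2)
river: ρ → (-2,8,5)
river: ρ → (5,2,-5)
river: ρ → (-5,8,2)
river: ρ → (2,8,-5)
closes: descent 1, river 6
min |a| on river = 2

2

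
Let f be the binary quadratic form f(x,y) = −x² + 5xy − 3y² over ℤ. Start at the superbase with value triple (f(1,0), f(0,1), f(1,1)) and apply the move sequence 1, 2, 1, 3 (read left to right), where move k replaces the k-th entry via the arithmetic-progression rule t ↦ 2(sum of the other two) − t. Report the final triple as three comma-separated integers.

start (-1,-3,1) = (f(1,0),f(0,1),f(1,1))
replace slot 1: 2·((-3)+1) − (-1) = -3 → (-3,-3,1)
replace slot 2: 2·((-3)+1) − (-3) = -1 → (-3,-1,1)
replace slot 1: 2·((-1)+1) − (-3) = 3 → (3,-1,1)
replace slot 3: 2·(3+(-1)) − 1 = 3 → (3,-1,3)

3,-1,3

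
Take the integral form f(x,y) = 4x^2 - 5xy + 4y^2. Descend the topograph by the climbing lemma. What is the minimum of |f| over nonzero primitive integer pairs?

translate: b→3 (≡-5 mod 8), so (4,-5,4)→(4,3,3)
flip: (4,3,3)→(3,-3,4)
translate: b→3 (≡-3 mod 6), so (3,-3,4)→(3,3,4)
reduced (well bottom): (3,3,4) with a≤c, −a<b≤a
well minimum = a = 3

3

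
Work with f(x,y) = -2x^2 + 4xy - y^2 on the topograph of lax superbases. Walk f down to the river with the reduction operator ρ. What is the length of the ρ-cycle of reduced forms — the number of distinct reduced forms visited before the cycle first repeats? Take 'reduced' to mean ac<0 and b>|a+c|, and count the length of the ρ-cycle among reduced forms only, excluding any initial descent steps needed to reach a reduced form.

D = 8, ⌊√D⌋ = 2
descent: ρ → (-1,2,1)  [lands on river]
river: ρ → (1,2,-1)
ρ-cycle length = 2 (tail of 1 descent step not counted)

2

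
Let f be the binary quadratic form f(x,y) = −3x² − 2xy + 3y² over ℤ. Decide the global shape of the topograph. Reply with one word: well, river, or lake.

D = b²−4ac = (-2)² − 4·(-3)·3 = 40
D > 0 non-square ⇒ indefinite ⇒ periodic river

river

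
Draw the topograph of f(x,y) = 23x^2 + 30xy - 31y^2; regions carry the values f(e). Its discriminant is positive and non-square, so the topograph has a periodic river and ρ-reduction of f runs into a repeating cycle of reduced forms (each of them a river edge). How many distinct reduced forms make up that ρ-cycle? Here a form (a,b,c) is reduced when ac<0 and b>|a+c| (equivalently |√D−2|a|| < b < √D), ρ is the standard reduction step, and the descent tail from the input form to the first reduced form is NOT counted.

D = 3752, ⌊√D⌋ = 61
river: ρ → (-31,32,22)
river: ρ → (22,56,-7)
river: ρ → (-7,56,22)
river: ρ → (22,32,-31)
river: ρ → (-31,30,23)
river: ρ → (23,16,-38)
river: ρ → (-38,60,1)
river: ρ → (1,60,-38)
river: ρ → (-38,16,23)
river: ρ → (23,30,-31)
ρ-cycle length = 10 (tail of 0 descent steps not counted)

10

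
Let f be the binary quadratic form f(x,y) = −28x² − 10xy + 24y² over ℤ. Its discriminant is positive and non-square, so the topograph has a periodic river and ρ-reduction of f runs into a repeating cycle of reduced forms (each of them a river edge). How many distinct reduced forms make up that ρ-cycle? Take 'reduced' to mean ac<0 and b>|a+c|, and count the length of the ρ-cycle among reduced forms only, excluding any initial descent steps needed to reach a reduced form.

D = 2788, ⌊√D⌋ = 52
descent: ρ → (24,10,-28)  [lands on river]
river: ρ → (-28,46,6)
river: ρ → (6,50,-12)
river: ρ → (-12,46,14)
river: ρ → (14,38,-24)
river: ρ → (-24,10,28)
river: ρ → (28,46,-6)
river: ρ → (-6,50,12)
river: ρ → (12,46,-14)
river: ρ → (-14,38,24)
ρ-cycle length = 10 (tail of 1 descent step not counted)

10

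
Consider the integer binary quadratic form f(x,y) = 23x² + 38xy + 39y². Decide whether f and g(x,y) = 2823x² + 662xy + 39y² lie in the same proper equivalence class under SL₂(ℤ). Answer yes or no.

D₁ = -2144, D₂ = -2144
f: translate: b→-8 (≡38 mod 46), so (23,38,39)→(23,-8,24)
f: reduced (well bottom): (23,-8,24) with a≤c, −a<b≤a
g: flip: (2823,662,39)→(39,-662,2823)
g: translate: b→-38 (≡-662 mod 78), so (39,-662,2823)→(39,-38,23)
g: flip: (39,-38,23)→(23,38,39)
g: translate: b→-8 (≡38 mod 46), so (23,38,39)→(23,-8,24)
g: reduced (well bottom): (23,-8,24) with a≤c, −a<b≤a
reduced forms (23, -8, 24) vs (23, -8, 24) ⇒ equivalent

yes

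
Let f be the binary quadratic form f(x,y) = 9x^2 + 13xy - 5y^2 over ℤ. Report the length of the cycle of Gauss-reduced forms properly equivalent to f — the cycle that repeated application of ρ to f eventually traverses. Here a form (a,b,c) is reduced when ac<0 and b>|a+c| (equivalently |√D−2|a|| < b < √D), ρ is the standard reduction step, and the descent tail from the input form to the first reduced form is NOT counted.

D = 349, ⌊√D⌋ = 18
river: ρ → (-5,17,3)
river: ρ → (3,13,-15)
river: ρ → (-15,17,1)
river: ρ → (1,17,-15)
river: ρ → (-15,13,3)
river: ρ → (3,17,-5)
river: ρ → (-5,13,9)
river: ρ → (9,5,-9)
river: ρ → (-9,13,5)
river: ρ → (5,17,-3)
river: ρ → (-3,13,15)
river: ρ → (15,17,-1)
river: ρ → (-1,17,15)
river: ρ → (15,13,-3)
river: ρ → (-3,17,5)
river: ρ → (5,13,-9)
river: ρ → (-9,5,9)
river: ρ → (9,13,-5)
ρ-cycle length = 18 (tail of 0 descent steps not counted)

18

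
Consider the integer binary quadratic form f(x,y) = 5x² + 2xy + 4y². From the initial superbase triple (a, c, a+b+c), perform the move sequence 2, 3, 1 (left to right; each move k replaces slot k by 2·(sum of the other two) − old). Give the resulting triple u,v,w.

start (5,4,11) = (f(1,0),f(0,1),f(1,1))
replace slot 2: 2·(5+11) − 4 = 28 → (5,28,11)
replace slot 3: 2·(5+28) − 11 = 55 → (5,28,55)
replace slot 1: 2·(28+55) − 5 = 161 → (161,28,55)

161,28,55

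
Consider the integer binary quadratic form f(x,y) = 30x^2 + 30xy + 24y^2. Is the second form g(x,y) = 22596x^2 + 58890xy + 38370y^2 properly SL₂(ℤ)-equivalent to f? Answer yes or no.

D₁ = -1980, D₂ = -1980
f: flip: (30,30,24)→(24,-30,30)
f: translate: b→18 (≡-30 mod 48), so (24,-30,30)→(24,18,24)
f: reduced (well bottom): (24,18,24) with a≤c, −a<b≤a
g: translate: b→13698 (≡58890 mod 45192), so (22596,58890,38370)→(22596,13698,2076)
g: flip: (22596,13698,2076)→(2076,-13698,22596)
g: translate: b→-1242 (≡-13698 mod 4152), so (2076,-13698,22596)→(2076,-1242,186)
g: flip: (2076,-1242,186)→(186,1242,2076)
g: translate: b→126 (≡1242 mod 372), so (186,1242,2076)→(186,126,24)
g: flip: (186,126,24)→(24,-126,186)
g: translate: b→18 (≡-126 mod 48), so (24,-126,186)→(24,18,24)
g: reduced (well bottom): (24,18,24) with a≤c, −a<b≤a
reduced forms (24, 18, 24) vs (24, 18, 24) ⇒ equivalent

yes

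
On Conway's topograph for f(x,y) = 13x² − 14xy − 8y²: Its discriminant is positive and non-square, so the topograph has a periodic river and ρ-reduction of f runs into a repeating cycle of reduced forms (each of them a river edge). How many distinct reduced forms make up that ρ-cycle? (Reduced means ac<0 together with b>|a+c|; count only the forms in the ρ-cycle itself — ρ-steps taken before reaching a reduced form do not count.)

D = 612, ⌊√D⌋ = 24
descent: ρ → (-8,14,13)  [lands on river]
river: ρ → (13,12,-9)
river: ρ → (-9,24,1)
river: ρ → (1,24,-9)
river: ρ → (-9,12,13)
river: ρ → (13,14,-8)
river: ρ → (-8,18,9)
river: ρ → (9,18,-8)
ρ-cycle length = 8 (tail of 1 descent step not counted)

8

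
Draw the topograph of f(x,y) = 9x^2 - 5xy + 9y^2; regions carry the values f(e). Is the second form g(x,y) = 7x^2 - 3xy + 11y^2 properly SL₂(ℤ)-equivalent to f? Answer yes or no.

D₁ = -299, D₂ = -299
f: flip: (9,-5,9)→(9,5,9)
f: reduced (well bottom): (9,5,9) with a≤c, −a<b≤a
g: reduced (well bottom): (7,-3,11) with a≤c, −a<b≤a
reduced forms (9, 5, 9) vs (7, -3, 11) ⇒ inequivalent

no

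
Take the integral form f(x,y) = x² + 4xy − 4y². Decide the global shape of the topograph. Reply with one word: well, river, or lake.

D = b²−4ac = 4² − 4·1·(-4) = 32
D > 0 non-square ⇒ indefinite ⇒ periodic river

river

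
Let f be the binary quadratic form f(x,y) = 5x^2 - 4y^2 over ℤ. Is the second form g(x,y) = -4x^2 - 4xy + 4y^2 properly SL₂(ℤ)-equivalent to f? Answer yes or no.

D₁ = 80, D₂ = 80
river cycle of f (length 2): (-4, 8, 1), (1, 8, -4)
river cycle of g (length 2): (4, 4, -4), (-4, 4, 4)
cycles differ ⇒ inequivalent

no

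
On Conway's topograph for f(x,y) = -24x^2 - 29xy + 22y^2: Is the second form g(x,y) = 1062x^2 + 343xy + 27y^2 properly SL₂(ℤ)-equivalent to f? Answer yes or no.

D₁ = 2953, D₂ = 2953
river cycle of f (length 106): (22, 29, -24), (-24, 19, 27), (27, 35, -16), (-16, 29, 33), (33, 37, -12), (-12, 35, 36), (36, 37, -11), (-11, 51, 8), (8, 45, -29), (-29, 13, 24), … (96 more)
river cycle of g (length 106): (27, 35, -16), (-16, 29, 33), (33, 37, -12), (-12, 35, 36), (36, 37, -11), (-11, 51, 8), (8, 45, -29), (-29, 13, 24), (24, 35, -18), (-18, 37, 22), … (96 more)
cycles coincide ⇒ equivalent

yes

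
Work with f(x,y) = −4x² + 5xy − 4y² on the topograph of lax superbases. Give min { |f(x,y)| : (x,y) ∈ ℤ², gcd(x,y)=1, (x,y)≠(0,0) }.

translate: b→3 (≡-5 mod 8), so (4,-5,4)→(4,3,3)
flip: (4,3,3)→(3,-3,4)
translate: b→3 (≡-3 mod 6), so (3,-3,4)→(3,3,4)
reduced (well bottom): (3,3,4) with a≤c, −a<b≤a
well minimum |f| = |-3| = 3 (negative-definite)

3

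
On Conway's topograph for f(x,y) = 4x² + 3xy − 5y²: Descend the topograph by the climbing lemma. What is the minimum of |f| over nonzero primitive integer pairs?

river: ρ → (-5,7,2)
river: ρ → (2,9,-1)
river: ρ → (-1,9,2)
river: ρ → (2,7,-5)
river: ρ → (-5,3,4)
river: ρ → (4,5,-4)
river: ρ → (-4,3,5)
river: ρ → (5,7,-2)
river: ρ → (-2,9,1)
river: ρ → (1,9,-2)
river: ρ → (-2,7,5)
river: ρ → (5,3,-4)
river: ρ → (-4,5,4)
river: ρ → (4,3,-5)
closes: descent 0, river 14
min |a| on river = 1

1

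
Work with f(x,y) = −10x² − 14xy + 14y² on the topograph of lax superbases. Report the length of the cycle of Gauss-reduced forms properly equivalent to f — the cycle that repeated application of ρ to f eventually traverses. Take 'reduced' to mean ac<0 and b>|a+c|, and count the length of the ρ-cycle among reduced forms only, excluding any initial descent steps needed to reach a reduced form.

D = 756, ⌊√D⌋ = 27
descent: ρ → (14,14,-10)  [lands on river]
river: ρ → (-10,26,2)
river: ρ → (2,26,-10)
river: ρ → (-10,14,14)
ρ-cycle length = 4 (tail of 1 descent step not counted)

4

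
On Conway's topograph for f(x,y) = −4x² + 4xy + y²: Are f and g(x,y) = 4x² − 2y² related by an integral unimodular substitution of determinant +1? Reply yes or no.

D₁ = 32, D₂ = 32
river cycle of f (length 2): (1, 4, -4), (-4, 4, 1)
river cycle of g (length 2): (-2, 4, 2), (2, 4, -2)
cycles differ ⇒ inequivalent

no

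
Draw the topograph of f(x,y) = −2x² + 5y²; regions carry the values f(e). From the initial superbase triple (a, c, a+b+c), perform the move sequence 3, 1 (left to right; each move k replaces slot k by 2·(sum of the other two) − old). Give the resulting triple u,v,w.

start (-2,5,3) = (f(1,0),f(0,1),f(1,1))
replace slot 3: 2·((-2)+5) − 3 = 3 → (-2,5,3)
replace slot 1: 2·(5+3) − (-2) = 18 → (18,5,3)

18,5,3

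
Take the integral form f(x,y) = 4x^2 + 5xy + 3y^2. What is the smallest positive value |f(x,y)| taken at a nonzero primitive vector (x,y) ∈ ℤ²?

translate: b→-3 (≡5 mod 8), so (4,5,3)→(4,-3,2)
flip: (4,-3,2)→(2,3,4)
translate: b→-1 (≡3 mod 4), so (2,3,4)→(2,-1,3)
reduced (well bottom): (2,-1,3) with a≤c, −a<b≤a
well minimum = a = 2

2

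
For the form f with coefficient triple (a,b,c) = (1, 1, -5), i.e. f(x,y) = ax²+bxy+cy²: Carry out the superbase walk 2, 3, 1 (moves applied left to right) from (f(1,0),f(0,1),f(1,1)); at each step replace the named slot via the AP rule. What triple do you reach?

start (1,-5,-3) = (f(1,0),f(0,1),f(1,1))
replace slot 2: 2·(1+(-3)) − (-5) = 1 → (1,1,-3)
replace slot 3: 2·(1+1) − (-3) = 7 → (1,1,7)
replace slot 1: 2·(1+7) − 1 = 15 → (15,1,7)

15,1,7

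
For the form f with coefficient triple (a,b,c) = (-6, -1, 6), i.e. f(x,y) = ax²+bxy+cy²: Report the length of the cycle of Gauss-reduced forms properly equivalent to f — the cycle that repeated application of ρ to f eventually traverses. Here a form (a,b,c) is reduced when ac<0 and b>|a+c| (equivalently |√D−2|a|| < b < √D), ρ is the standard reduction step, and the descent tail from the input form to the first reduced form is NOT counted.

D = 145, ⌊√D⌋ = 12
descent: ρ → (6,1,-6)  [lands on river]
river: ρ → (-6,11,1)
river: ρ → (1,11,-6)
river: ρ → (-6,1,6)
river: ρ → (6,11,-1)
river: ρ → (-1,11,6)
ρ-cycle length = 6 (tail of 1 descent step not counted)

6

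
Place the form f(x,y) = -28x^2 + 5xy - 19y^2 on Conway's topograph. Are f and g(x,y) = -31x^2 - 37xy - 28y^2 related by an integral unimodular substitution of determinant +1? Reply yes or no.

D₁ = -2103, D₂ = -2103
f is negative-definite; reduce −f:
−f: flip: (28,-5,19)→(19,5,28)
−f: reduced (well bottom): (19,5,28) with a≤c, −a<b≤a
flip sign back: reduced form of f is (-19,-5,-28)
g is negative-definite; reduce −g:
−g: translate: b→-25 (≡37 mod 62), so (31,37,28)→(31,-25,22)
−g: flip: (31,-25,22)→(22,25,31)
−g: translate: b→-19 (≡25 mod 44), so (22,25,31)→(22,-19,28)
−g: reduced (well bottom): (22,-19,28) with a≤c, −a<b≤a
flip sign back: reduced form of g is (-22,19,-28)
reduced forms (-19, -5, -28) vs (-22, 19, -28) ⇒ inequivalent

no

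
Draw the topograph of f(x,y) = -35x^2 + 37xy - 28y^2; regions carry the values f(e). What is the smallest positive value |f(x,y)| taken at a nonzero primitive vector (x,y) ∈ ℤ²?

translate: b→33 (≡-37 mod 70), so (35,-37,28)→(35,33,26)
flip: (35,33,26)→(26,-33,35)
translate: b→19 (≡-33 mod 52), so (26,-33,35)→(26,19,28)
reduced (well bottom): (26,19,28) with a≤c, −a<b≤a
well minimum |f| = |-26| = 26 (negative-definite)

26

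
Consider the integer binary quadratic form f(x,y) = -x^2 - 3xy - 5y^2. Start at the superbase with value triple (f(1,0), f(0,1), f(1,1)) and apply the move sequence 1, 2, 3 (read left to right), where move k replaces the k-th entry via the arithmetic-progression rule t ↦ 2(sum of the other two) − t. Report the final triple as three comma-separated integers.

start (-1,-5,-9) = (f(1,0),f(0,1),f(1,1))
replace slot 1: 2·((-5)+(-9)) − (-1) = -27 → (-27,-5,-9)
replace slot 2: 2·((-27)+(-9)) − (-5) = -67 → (-27,-67,-9)
replace slot 3: 2·((-27)+(-67)) − (-9) = -179 → (-27,-67,-179)

-27,-67,-179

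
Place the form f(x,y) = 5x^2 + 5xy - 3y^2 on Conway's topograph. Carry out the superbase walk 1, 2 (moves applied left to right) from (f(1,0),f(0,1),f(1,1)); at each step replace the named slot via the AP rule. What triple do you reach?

start (5,-3,7) = (f(1,0),f(0,1),f(1,1))
replace slot 1: 2·((-3)+7) − 5 = 3 → (3,-3,7)
replace slot 2: 2·(3+7) − (-3) = 23 → (3,23,7)

3,23,7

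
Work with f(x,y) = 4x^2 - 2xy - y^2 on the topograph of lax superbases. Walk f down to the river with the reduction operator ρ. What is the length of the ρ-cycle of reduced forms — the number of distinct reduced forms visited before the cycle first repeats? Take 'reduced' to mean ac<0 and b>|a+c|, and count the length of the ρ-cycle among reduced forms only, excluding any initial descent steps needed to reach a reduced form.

D = 20, ⌊√D⌋ = 4
descent: ρ → (-1,4,1)  [lands on river]
river: ρ → (1,4,-1)
ρ-cycle length = 2 (tail of 1 descent step not counted)

2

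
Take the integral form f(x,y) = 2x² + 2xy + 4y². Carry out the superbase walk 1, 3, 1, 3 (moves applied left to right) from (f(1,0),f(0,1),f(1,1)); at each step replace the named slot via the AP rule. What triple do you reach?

start (2,4,8) = (f(1,0),f(0,1),f(1,1))
replace slot 1: 2·(4+8) − 2 = 22 → (22,4,8)
replace slot 3: 2·(22+4) − 8 = 44 → (22,4,44)
replace slot 1: 2·(4+44) − 22 = 74 → (74,4,44)
replace slot 3: 2·(74+4) − 44 = 112 → (74,4,112)

74,4,112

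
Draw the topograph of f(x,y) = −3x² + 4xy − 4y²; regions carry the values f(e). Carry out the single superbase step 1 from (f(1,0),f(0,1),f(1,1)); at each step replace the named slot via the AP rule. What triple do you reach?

start (-3,-4,-3) = (f(1,0),f(0,1),f(1,1))
replace slot 1: 2·((-4)+(-3)) − (-3) = -11 → (-11,-4,-3)

-11,-4,-3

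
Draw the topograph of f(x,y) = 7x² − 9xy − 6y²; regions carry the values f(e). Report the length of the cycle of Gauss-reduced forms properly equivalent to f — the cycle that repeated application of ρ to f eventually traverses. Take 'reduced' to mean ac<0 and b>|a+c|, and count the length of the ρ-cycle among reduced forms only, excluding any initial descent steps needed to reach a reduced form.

D = 249, ⌊√D⌋ = 15
descent: ρ → (-6,9,7)  [lands on river]
river: ρ → (7,5,-8)
river: ρ → (-8,11,4)
river: ρ → (4,13,-5)
river: ρ → (-5,7,10)
river: ρ → (10,13,-2)
river: ρ → (-2,15,3)
river: ρ → (3,15,-2)
river: ρ → (-2,13,10)
river: ρ → (10,7,-5)
river: ρ → (-5,13,4)
river: ρ → (4,11,-8)
river: ρ → (-8,5,7)
river: ρ → (7,9,-6)
river: ρ → (-6,15,1)
river: ρ → (1,15,-6)
ρ-cycle length = 16 (tail of 1 descent step not counted)

16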